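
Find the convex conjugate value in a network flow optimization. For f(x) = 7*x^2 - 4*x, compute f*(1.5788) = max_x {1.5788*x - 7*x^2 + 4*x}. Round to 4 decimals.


f*(y) = sup_x {y*x - a*x^2 - b*x} = sup_x {(y-b)*x - a*x^2}
FOC: (y - b) - 2a*x = 0 => x* = (y - b)/(2a)
x* = (1.5788 + 4)/(2*7) = 0.3985
f*(1.5788) = (y-b)^2/(4a) = (1.5788 + 4)^2/(4*7)
= 31.123/28 = 1.1115


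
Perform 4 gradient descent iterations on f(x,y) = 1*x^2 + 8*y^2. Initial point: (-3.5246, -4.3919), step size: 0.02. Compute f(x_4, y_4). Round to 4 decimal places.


Gradient descent on f(x,y) = 1*x^2 + 8*y^2.
Starting point: (-3.5246, -4.3919), alpha = 0.02
Step 1: grad_x = 2*1*-3.5246 = -7.0492, grad_y = 2*8*-4.3919 = -70.2704
  x_1 = -3.5246 - 0.02*-7.0492 = -3.3836
  y_1 = -4.3919 - 0.02*-70.2704 = -2.9865
Step 2: grad_x = 2*1*-3.3836 = -6.7672, grad_y = 2*8*-2.9865 = -47.7839
  x_2 = -3.3836 - 0.02*-6.7672 = -3.2483
  y_2 = -2.9865 - 0.02*-47.7839 = -2.0308
Step 3: grad_x = 2*1*-3.2483 = -6.4965, grad_y = 2*8*-2.0308 = -32.493
  x_3 = -3.2483 - 0.02*-6.4965 = -3.1183
  y_3 = -2.0308 - 0.02*-32.493 = -1.381
Step 4: grad_x = 2*1*-3.1183 = -6.2367, grad_y = 2*8*-1.381 = -22.0953
  x_4 = -3.1183 - 0.02*-6.2367 = -2.9936
  y_4 = -1.381 - 0.02*-22.0953 = -0.939
f(-2.9936, -0.939) = 1*(-2.9936)^2 + 8*(-0.939)^2 = 16.0162


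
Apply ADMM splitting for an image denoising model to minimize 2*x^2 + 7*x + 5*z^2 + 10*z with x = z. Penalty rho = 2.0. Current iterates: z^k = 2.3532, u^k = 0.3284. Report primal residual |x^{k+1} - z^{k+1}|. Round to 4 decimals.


ADMM iteration with rho = 2.0, z^k = 2.3532, u^k = 0.3284
Step 1: x-update.
Minimize 2*x^2 + 7*x + (2.0/2)*(x - 2.3532 + 0.3284)^2
FOC: (2*2 + 2.0)*x = -7 + 2.0*(2.3532 - 0.3284)
x^{k+1} = -0.4917
Step 2: z-update.
Minimize 5*z^2 + 10*z + (2.0/2)*(-0.4917 - z + 0.3284)^2
FOC: (2*5 + 2.0)*z = -10 + 2.0*(-0.4917 + 0.3284)
z^{k+1} = -0.8606
Step 3: u-update.
u^{k+1} = 0.3284 - 0.4917 + 0.8606 = 0.6972
Step 4: Primal residual = |-0.4917 + 0.8606| = 0.3688


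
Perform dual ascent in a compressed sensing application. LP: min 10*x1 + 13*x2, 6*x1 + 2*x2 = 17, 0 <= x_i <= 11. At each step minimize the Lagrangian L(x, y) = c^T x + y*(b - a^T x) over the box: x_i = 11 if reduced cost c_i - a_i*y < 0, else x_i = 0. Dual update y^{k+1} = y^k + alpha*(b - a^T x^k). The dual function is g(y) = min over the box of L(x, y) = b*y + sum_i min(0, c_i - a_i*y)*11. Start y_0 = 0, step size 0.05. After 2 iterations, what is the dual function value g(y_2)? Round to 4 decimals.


Dual ascent for LP: min 10*x1 + 13*x2, 6*x1 + 2*x2 = 17, 0 <= x_i <= 11
Step 1: y^k = 0.0, reduced costs: (10.0, 13.0)
  x^k = (0.0, 0.0), subgradient = b - a^T x = 17.0
  y^{k+1} = 0.0 + 0.05*17.0 = 0.85
Step 2: y^k = 0.85, reduced costs: (4.9, 11.3)
  x^k = (0.0, 0.0), subgradient = b - a^T x = 17.0
  y^{k+1} = 0.85 + 0.05*17.0 = 1.7
Dual objective at y_2 = 1.7: reduced costs (-0.2, 9.6), box minimizer x = (11.0, 0.0)
g(y_2) = b*y + (c1 - a1*y)*x1 + (c2 - a2*y)*x2 = 17*1.7 + (-0.2)*11.0 + 9.6*0.0 = 28.9 - 2.2 + 0.0 = 26.7


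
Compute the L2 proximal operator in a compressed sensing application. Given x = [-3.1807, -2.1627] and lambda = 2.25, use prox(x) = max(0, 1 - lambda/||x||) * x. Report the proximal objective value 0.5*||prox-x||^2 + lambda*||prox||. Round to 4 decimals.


Step 1: Compute ||x||.
||x|| = 3.8463
Step 2: Compute scaling factor.
scale = max(0, 1 - 2.25/3.8463) = 0.415
Step 3: prox(x) = [-1.3201, -0.8976]
||prox(x)|| = 1.5963
Step 4: Proximal objective.
0.5*||prox-x||^2 = 2.5313
lambda*||prox|| = 3.5917
Total = 6.123


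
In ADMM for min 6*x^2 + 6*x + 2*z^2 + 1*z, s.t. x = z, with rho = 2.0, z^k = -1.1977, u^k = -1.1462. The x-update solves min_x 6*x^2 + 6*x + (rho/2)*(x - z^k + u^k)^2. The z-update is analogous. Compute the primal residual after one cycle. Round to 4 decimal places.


ADMM iteration with rho = 2.0, z^k = -1.1977, u^k = -1.1462
Step 1: x-update.
Minimize 6*x^2 + 6*x + (2.0/2)*(x + 1.1977 - 1.1462)^2
FOC: (2*6 + 2.0)*x = -6 + 2.0*(-1.1977 + 1.1462)
x^{k+1} = -0.4359
Step 2: z-update.
Minimize 2*z^2 + 1*z + (2.0/2)*(-0.4359 - z - 1.1462)^2
FOC: (2*2 + 2.0)*z = -1 + 2.0*(-0.4359 - 1.1462)
z^{k+1} = -0.694
Step 3: u-update.
u^{k+1} = -1.1462 - 0.4359 + 0.694 = -0.8881
Step 4: Primal residual = |-0.4359 + 0.694| = 0.2581


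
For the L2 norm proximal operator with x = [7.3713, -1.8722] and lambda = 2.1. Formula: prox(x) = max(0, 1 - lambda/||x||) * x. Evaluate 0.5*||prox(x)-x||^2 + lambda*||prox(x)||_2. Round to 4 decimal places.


Step 1: Compute ||x||.
||x|| = 7.6053
Step 2: Compute scaling factor.
scale = max(0, 1 - 2.1/7.6053) = 0.7239
Step 3: prox(x) = [5.3359, -1.3552]
||prox(x)|| = 5.5053
Step 4: Proximal objective.
0.5*||prox-x||^2 = 2.205
lambda*||prox|| = 11.5611
Total = 13.7662


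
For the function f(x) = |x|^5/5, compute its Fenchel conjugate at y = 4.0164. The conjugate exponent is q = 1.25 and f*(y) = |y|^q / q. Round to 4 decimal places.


The conjugate exponent q satisfies 1/p + 1/q = 1.
p = 5, so q = 5/(5 - 1) = 1.25
|y|^q = 4.0164^1.25 = 5.6859
f*(4.0164) = 5.6859 / 1.25 = 4.5487


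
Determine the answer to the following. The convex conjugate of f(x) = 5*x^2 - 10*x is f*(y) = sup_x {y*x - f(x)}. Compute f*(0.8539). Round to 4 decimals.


f*(y) = sup_x {y*x - a*x^2 - b*x} = sup_x {(y-b)*x - a*x^2}
FOC: (y - b) - 2a*x = 0 => x* = (y - b)/(2a)
x* = (0.8539 + 10)/(2*5) = 1.0854
f*(0.8539) = (y-b)^2/(4a) = (0.8539 + 10)^2/(4*5)
= 117.8071/20 = 5.8904


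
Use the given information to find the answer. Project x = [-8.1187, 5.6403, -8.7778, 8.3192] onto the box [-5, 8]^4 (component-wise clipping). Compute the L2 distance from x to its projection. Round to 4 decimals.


Project each component onto [-5, 8].
clip(-8.1187) = -5.0, clip(5.6403) = 5.6403, clip(-8.7778) = -5.0, clip(8.3192) = 8.0
Projection = [-5.0, 5.6403, -5.0, 8.0]
Squared diffs: [9.7263, 0.0, 14.2718, 0.1019]
Distance = sqrt(24.1) = 4.9092


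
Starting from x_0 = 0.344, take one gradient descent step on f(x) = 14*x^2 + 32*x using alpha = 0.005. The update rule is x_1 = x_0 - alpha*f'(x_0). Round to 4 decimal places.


We compute the gradient at x_0 and apply the update.
f'(x) = 28*x + 32
f'(0.344) = 28*0.344 + 32 = 41.632
x_1 = 0.344 - 0.005*41.632 = 0.1358


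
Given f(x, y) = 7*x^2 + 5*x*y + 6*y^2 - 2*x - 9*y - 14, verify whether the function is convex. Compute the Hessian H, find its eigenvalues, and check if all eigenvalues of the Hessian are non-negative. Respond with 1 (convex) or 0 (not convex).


The Hessian of f(x,y) = 7*x^2 + 5*x*y + 6*y^2 - 2*x - 9*y - 14 is:
H = [[14, 5], [5, 12]]
Trace = 14 + 12 = 26
Determinant = 14*12 - (5)^2 = 143
Discriminant = (26)^2 - 4*143 = 104.0
Eigenvalues: lambda_1 = 7.901, lambda_2 = 18.099
The function is convex.

1


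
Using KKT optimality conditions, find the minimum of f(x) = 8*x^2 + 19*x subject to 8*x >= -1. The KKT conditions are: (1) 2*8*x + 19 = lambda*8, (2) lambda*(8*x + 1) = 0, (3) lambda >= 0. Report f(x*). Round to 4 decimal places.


Step 1: Try lambda = 0 (constraint inactive).
x_unc = -19/(2*8) = -1.1875
Check: 8*-1.1875 = -9.5 < -1 -- violated!
Step 2: Constraint must be active: 8*x = -1
x* = -1/8 = -0.125
lambda = (2*8*(-0.125) + 19)/8 = 2.125
Step 3: Compute optimal value.
f(x*) = 8*(-0.125)^2 + 19*(-0.125) = -2.25


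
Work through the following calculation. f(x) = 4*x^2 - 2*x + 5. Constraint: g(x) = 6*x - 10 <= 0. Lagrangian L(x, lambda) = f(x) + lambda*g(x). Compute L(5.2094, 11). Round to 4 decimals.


Step 1: Evaluate f(x).
f(5.2094) = 4*5.2094^2 - 2*5.2094 + 5 = 103.1326
Step 2: Evaluate g(x).
g(5.2094) = 6*5.2094 - 10 = 21.2564
Step 3: Compute Lagrangian.
L = 103.1326 + 11*21.2564 = 336.953


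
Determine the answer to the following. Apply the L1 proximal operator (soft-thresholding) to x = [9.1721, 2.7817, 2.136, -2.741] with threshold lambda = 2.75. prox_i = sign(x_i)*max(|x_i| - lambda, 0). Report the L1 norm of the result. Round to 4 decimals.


Soft-thresholding with lambda = 2.75:
prox(9.1721) = sign(9.1721)*max(|9.1721| - 2.75, 0) = 6.4221
prox(2.7817) = sign(2.7817)*max(|2.7817| - 2.75, 0) = 0.0317
prox(2.136) = sign(2.136)*max(|2.136| - 2.75, 0) = 0.0
prox(-2.741) = sign(-2.741)*max(|-2.741| - 2.75, 0) = 0.0
prox(x) = [6.4221, 0.0317, 0.0, 0.0]
||prox(x)||_1 = 6.4221 + 0.0317 + 0.0 + 0.0 = 6.4538


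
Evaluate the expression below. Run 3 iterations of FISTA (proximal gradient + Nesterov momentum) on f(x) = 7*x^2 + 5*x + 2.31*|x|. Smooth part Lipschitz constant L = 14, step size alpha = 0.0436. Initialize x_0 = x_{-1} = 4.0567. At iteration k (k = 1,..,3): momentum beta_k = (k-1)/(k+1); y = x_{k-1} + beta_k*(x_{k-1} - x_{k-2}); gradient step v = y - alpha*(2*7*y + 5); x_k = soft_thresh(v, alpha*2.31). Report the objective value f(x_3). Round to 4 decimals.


FISTA on f(x) = 7*x^2 + 5*x + 2.31*|x|
L = 14, alpha = 0.0436
Iteration 1: beta = 0.0, y = 4.0567 + 0.0*(4.0567 - 4.0567) = 4.0567
  grad(y) = 61.7938, v = y - alpha*grad = 1.3625
  prox(v) = soft_thresh(1.3625, 0.1007) = 1.2618
Iteration 2: beta = 0.3333, y = 1.2618 + 0.3333*(1.2618 - 4.0567) = 0.3301
  grad(y) = 9.6219, v = y - alpha*grad = -0.0894
  prox(v) = soft_thresh(-0.0894, 0.1007) = 0.0
Iteration 3: beta = 0.5, y = 0.0 + 0.5*(0.0 - 1.2618) = -0.6309
  grad(y) = -3.8324, v = y - alpha*grad = -0.4638
  prox(v) = soft_thresh(-0.4638, 0.1007) = -0.3631
f(x_3) = 7*(-0.3631)^2 + 5*(-0.3631) + 2.31*|-0.3631| = -0.0539


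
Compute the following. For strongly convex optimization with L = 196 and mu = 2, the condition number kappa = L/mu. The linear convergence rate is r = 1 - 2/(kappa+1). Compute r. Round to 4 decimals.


Step 1: Compute the condition number.
kappa = L/mu = 196/2 = 98.0
Step 2: Compute the convergence rate.
r = 1 - 2/(kappa + 1) = 1 - 2*mu/(L + mu) = (L - mu)/(L + mu) = 194/198 = 0.9798


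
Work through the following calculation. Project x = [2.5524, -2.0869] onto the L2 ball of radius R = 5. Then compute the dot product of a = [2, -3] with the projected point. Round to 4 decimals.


Step 1: Compute ||x|| (intermediates to 6 decimals).
||x|| = sqrt(2.5524^2 + (-2.0869)^2) = 3.296953
Step 2: Project.
Since ||x|| <= R, proj = x (no scaling needed).
proj(x) = [2.5524, -2.0869]
Step 3: Dot product.
a^T * proj(x) = 2*2.5524 - 3*(-2.0869) = 11.3655


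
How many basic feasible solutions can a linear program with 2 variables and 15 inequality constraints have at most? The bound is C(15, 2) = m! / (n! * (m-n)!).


Each vertex corresponds to some choice of n active constraints out of m, so the number of vertices is at most C(m, n) = m! / (n!(m-n)!).
m = 15, n = 2
Numerator: 15 * 14
Denominator: 2! = 2
C(15, 2) = 105


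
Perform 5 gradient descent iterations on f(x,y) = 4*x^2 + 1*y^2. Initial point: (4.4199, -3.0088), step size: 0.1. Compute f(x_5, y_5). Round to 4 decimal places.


Gradient descent on f(x,y) = 4*x^2 + 1*y^2.
Starting point: (4.4199, -3.0088), alpha = 0.1
Step 1: grad_x = 2*4*4.4199 = 35.3592, grad_y = 2*1*-3.0088 = -6.0176
  x_1 = 4.4199 - 0.1*35.3592 = 0.884
  y_1 = -3.0088 - 0.1*-6.0176 = -2.407
Step 2: grad_x = 2*4*0.884 = 7.0718, grad_y = 2*1*-2.407 = -4.8141
  x_2 = 0.884 - 0.1*7.0718 = 0.1768
  y_2 = -2.407 - 0.1*-4.8141 = -1.9256
Step 3: grad_x = 2*4*0.1768 = 1.4144, grad_y = 2*1*-1.9256 = -3.8513
  x_3 = 0.1768 - 0.1*1.4144 = 0.0354
  y_3 = -1.9256 - 0.1*-3.8513 = -1.5405
Step 4: grad_x = 2*4*0.0354 = 0.2829, grad_y = 2*1*-1.5405 = -3.081
  x_4 = 0.0354 - 0.1*0.2829 = 0.0071
  y_4 = -1.5405 - 0.1*-3.081 = -1.2324
Step 5: grad_x = 2*4*0.0071 = 0.0566, grad_y = 2*1*-1.2324 = -2.4648
  x_5 = 0.0071 - 0.1*0.0566 = 0.0014
  y_5 = -1.2324 - 0.1*-2.4648 = -0.9859
f(0.0014, -0.9859) = 4*0.0014^2 + 1*(-0.9859)^2 = 0.9721


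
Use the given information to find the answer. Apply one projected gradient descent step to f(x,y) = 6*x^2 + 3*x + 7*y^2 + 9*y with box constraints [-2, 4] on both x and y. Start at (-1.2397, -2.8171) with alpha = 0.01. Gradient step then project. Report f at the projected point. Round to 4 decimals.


Step 1: Compute gradient at (-1.2397, -2.8171).
grad_x = 2*6*-1.2397 + 3 = -11.8764
grad_y = 2*7*-2.8171 + 9 = -30.4394
Step 2: Gradient step.
x_raw = -1.2397 - 0.01*-11.8764 = -1.1209
y_raw = -2.8171 - 0.01*-30.4394 = -2.5127
Step 3: Project onto [-2, 4].
x_proj = clip(-1.1209) = -1.1209
y_proj = clip(-2.5127) = -2.0
Step 4: Evaluate f.
f(-1.1209, -2.0) = 14.1762


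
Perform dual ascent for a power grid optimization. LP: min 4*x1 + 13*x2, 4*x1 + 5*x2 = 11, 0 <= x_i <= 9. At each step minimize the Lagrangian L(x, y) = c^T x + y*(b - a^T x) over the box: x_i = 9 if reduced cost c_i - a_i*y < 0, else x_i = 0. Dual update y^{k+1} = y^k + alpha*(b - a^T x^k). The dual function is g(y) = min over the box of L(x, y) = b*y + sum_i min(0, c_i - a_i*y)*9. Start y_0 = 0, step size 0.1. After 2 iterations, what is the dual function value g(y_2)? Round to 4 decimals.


Dual ascent for LP: min 4*x1 + 13*x2, 4*x1 + 5*x2 = 11, 0 <= x_i <= 9
Step 1: y^k = 0.0, reduced costs: (4.0, 13.0)
  x^k = (0.0, 0.0), subgradient = b - a^T x = 11.0
  y^{k+1} = 0.0 + 0.1*11.0 = 1.1
Step 2: y^k = 1.1, reduced costs: (-0.4, 7.5)
  x^k = (9.0, 0.0), subgradient = b - a^T x = -25.0
  y^{k+1} = 1.1 + 0.1*-25.0 = -1.4
Dual objective at y_2 = -1.4: reduced costs (9.6, 20.0), box minimizer x = (0.0, 0.0)
g(y_2) = b*y + (c1 - a1*y)*x1 + (c2 - a2*y)*x2 = 11*(-1.4) + 9.6*0.0 + 20.0*0.0 = -15.4 + 0.0 + 0.0 = -15.4


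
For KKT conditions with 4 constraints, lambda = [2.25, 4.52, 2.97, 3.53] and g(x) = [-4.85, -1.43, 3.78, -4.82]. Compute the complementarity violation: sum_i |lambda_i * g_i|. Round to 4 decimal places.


KKT complementary slackness check:
lambda_1 * g_1 = 2.25 * -4.85 = -10.9125
lambda_2 * g_2 = 4.52 * -1.43 = -6.4636
lambda_3 * g_3 = 2.97 * 3.78 = 11.2266
lambda_4 * g_4 = 3.53 * -4.82 = -17.0146
Total violation = 10.9125 + 6.4636 + 11.2266 + 17.0146 = 45.6173


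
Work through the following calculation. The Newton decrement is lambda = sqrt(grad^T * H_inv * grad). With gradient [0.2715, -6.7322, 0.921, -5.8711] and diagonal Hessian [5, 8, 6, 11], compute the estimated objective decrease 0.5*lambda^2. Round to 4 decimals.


Step 1: H is diagonal, so H^(-1) * g = [0.0543, -0.8415, 0.1535, -0.5337].
Step 2: g^T H^(-1) g = sum_i g_i^2 / H_ii
  = (0.2715)^2/5 + (-6.7322)^2/8 + (0.921)^2/6 + (-5.8711)^2/11
  = 0.0147 + 5.6653 + 0.1414 + 3.1336 = 8.9551
Step 3: Objective decrease = 0.5 * g^T H^(-1) g = 4.4775


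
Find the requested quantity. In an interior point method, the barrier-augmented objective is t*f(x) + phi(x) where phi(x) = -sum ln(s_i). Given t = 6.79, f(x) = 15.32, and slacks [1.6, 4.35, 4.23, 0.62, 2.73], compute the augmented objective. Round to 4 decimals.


Step 1: Compute log-barrier.
ln values: [0.47, 1.4702, 1.4422, -0.478, 1.0043]
phi = -(0.47 + 1.4702 + 1.4422 - 0.478 + 1.0043) = -3.9086
Step 2: Compute augmented objective.
t*f(x) = 6.79*15.32 = 104.0228
Total = 104.0228 - 3.9086 = 100.1142


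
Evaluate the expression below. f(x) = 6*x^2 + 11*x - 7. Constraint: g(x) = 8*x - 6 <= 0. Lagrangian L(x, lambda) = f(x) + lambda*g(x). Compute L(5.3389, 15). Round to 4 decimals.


Step 1: Evaluate f(x).
f(5.3389) = 6*5.3389^2 + 11*5.3389 - 7 = 222.751
Step 2: Evaluate g(x).
g(5.3389) = 8*5.3389 - 6 = 36.7112
Step 3: Compute Lagrangian.
L = 222.751 + 15*36.7112 = 773.419


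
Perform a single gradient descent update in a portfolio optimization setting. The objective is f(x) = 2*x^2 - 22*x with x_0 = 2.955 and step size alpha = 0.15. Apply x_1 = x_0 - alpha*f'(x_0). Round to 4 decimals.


We compute the gradient at x_0 and apply the update.
f'(x) = 4*x - 22
f'(2.955) = 4*2.955 - 22 = -10.18
x_1 = 2.955 - 0.15*-10.18 = 4.482


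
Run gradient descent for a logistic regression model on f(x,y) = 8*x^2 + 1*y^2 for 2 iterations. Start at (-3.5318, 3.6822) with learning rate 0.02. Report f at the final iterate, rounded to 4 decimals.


Gradient descent on f(x,y) = 8*x^2 + 1*y^2.
Starting point: (-3.5318, 3.6822), alpha = 0.02
Step 1: grad_x = 2*8*-3.5318 = -56.5088, grad_y = 2*1*3.6822 = 7.3644
  x_1 = -3.5318 - 0.02*-56.5088 = -2.4016
  y_1 = 3.6822 - 0.02*7.3644 = 3.5349
Step 2: grad_x = 2*8*-2.4016 = -38.426, grad_y = 2*1*3.5349 = 7.0698
  x_2 = -2.4016 - 0.02*-38.426 = -1.6331
  y_2 = 3.5349 - 0.02*7.0698 = 3.3935
f(-1.6331, 3.3935) = 8*(-1.6331)^2 + 1*3.3935^2 = 32.8522


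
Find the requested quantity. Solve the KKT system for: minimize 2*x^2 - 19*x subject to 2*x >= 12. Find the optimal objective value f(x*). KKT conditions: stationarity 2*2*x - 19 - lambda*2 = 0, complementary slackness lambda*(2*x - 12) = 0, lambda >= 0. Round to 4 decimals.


Step 1: Try lambda = 0 (constraint inactive).
x_unc = 19/(2*2) = 4.75
Check: 2*4.75 = 9.5 < 12 -- violated!
Step 2: Constraint must be active: 2*x = 12
x* = 12/2 = 6.0
lambda = (2*2*6.0 - 19)/2 = 2.5
Step 3: Compute optimal value.
f(x*) = 2*6.0^2 - 19*6.0 = -42.0


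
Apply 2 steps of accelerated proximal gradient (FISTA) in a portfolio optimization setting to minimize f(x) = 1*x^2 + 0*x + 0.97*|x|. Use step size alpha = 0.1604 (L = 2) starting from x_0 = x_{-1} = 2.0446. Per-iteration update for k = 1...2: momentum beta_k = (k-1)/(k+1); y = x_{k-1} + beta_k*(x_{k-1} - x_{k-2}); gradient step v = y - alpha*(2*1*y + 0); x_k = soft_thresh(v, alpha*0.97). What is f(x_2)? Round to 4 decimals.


FISTA on f(x) = 1*x^2 + 0*x + 0.97*|x|
L = 2, alpha = 0.1604
Iteration 1: beta = 0.0, y = 2.0446 + 0.0*(2.0446 - 2.0446) = 2.0446
  grad(y) = 4.0892, v = y - alpha*grad = 1.3887
  prox(v) = soft_thresh(1.3887, 0.1556) = 1.2331
Iteration 2: beta = 0.3333, y = 1.2331 + 0.3333*(1.2331 - 2.0446) = 0.9626
  grad(y) = 1.9252, v = y - alpha*grad = 0.6538
  prox(v) = soft_thresh(0.6538, 0.1556) = 0.4982
f(x_2) = 1*0.4982^2 + 0*0.4982 + 0.97*|0.4982| = 0.7315


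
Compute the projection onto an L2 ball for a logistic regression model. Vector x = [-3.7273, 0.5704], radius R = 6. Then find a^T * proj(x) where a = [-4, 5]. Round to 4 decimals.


Step 1: Compute ||x|| (intermediates to 6 decimals).
||x|| = sqrt((-3.7273)^2 + 0.5704^2) = 3.770692
Step 2: Project.
Since ||x|| <= R, proj = x (no scaling needed).
proj(x) = [-3.7273, 0.5704]
Step 3: Dot product.
a^T * proj(x) = -4*(-3.7273) + 5*0.5704 = 17.7612


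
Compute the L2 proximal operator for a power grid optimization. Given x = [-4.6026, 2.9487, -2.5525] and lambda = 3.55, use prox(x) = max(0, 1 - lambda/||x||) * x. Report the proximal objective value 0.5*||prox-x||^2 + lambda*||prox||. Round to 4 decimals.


Step 1: Compute ||x||.
||x|| = 6.0327
Step 2: Compute scaling factor.
scale = max(0, 1 - 3.55/6.0327) = 0.4115
Step 3: prox(x) = [-1.8942, 1.2135, -1.0505]
||prox(x)|| = 2.4827
Step 4: Proximal objective.
0.5*||prox-x||^2 = 6.3013
lambda*||prox|| = 8.8136
Total = 15.115


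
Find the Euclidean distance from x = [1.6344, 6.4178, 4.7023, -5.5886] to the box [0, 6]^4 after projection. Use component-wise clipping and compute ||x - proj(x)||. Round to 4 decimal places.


Project each component onto [0, 6].
clip(1.6344) = 1.6344, clip(6.4178) = 6.0, clip(4.7023) = 4.7023, clip(-5.5886) = 0.0
Projection = [1.6344, 6.0, 4.7023, 0.0]
Squared diffs: [0.0, 0.1746, 0.0, 31.2324]
Distance = sqrt(31.407) = 5.6042


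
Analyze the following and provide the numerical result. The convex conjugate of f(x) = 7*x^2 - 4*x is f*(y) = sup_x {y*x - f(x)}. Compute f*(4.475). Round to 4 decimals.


f*(y) = sup_x {y*x - a*x^2 - b*x} = sup_x {(y-b)*x - a*x^2}
FOC: (y - b) - 2a*x = 0 => x* = (y - b)/(2a)
x* = (4.475 + 4)/(2*7) = 0.6054
f*(4.475) = (y-b)^2/(4a) = (4.475 + 4)^2/(4*7)
= 71.8256/28 = 2.5652


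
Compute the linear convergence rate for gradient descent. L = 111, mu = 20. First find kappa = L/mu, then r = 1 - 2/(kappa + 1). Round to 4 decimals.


Step 1: Compute the condition number.
kappa = L/mu = 111/20 = 5.55
Step 2: Compute the convergence rate.
r = 1 - 2/(kappa + 1) = 1 - 2*mu/(L + mu) = (L - mu)/(L + mu) = 91/131 = 0.6947


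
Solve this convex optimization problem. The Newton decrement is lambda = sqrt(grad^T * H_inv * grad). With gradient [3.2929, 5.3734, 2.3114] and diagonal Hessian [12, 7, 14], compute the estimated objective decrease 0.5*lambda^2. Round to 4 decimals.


Step 1: H is diagonal, so H^(-1) * g = [0.2744, 0.7676, 0.1651].
Step 2: g^T H^(-1) g = sum_i g_i^2 / H_ii
  = (3.2929)^2/12 + (5.3734)^2/7 + (2.3114)^2/14
  = 0.9036 + 4.1248 + 0.3816 = 5.41
Step 3: Objective decrease = 0.5 * g^T H^(-1) g = 2.705


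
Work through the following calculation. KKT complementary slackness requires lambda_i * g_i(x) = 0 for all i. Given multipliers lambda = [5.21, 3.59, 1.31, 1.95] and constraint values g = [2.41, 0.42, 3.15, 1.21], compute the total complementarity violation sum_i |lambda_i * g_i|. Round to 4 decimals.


KKT complementary slackness check:
lambda_1 * g_1 = 5.21 * 2.41 = 12.5561
lambda_2 * g_2 = 3.59 * 0.42 = 1.5078
lambda_3 * g_3 = 1.31 * 3.15 = 4.1265
lambda_4 * g_4 = 1.95 * 1.21 = 2.3595
Total violation = 12.5561 + 1.5078 + 4.1265 + 2.3595 = 20.5499


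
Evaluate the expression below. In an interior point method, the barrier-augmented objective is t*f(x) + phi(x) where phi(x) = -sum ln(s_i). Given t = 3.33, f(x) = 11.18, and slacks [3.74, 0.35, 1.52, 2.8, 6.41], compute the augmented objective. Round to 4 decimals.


Step 1: Compute log-barrier.
ln values: [1.3191, -1.0498, 0.4187, 1.0296, 1.8579]
phi = -(1.3191 - 1.0498 + 0.4187 + 1.0296 + 1.8579) = -3.5755
Step 2: Compute augmented objective.
t*f(x) = 3.33*11.18 = 37.2294
Total = 37.2294 - 3.5755 = 33.6539


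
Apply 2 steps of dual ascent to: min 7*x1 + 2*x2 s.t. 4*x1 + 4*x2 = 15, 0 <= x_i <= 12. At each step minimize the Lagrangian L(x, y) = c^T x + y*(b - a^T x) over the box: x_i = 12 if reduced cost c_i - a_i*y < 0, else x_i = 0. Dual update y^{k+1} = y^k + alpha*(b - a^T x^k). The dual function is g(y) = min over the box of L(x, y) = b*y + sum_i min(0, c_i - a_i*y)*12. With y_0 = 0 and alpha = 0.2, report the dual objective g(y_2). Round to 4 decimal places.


Dual ascent for LP: min 7*x1 + 2*x2, 4*x1 + 4*x2 = 15, 0 <= x_i <= 12
Step 1: y^k = 0.0, reduced costs: (7.0, 2.0)
  x^k = (0.0, 0.0), subgradient = b - a^T x = 15.0
  y^{k+1} = 0.0 + 0.2*15.0 = 3.0
Step 2: y^k = 3.0, reduced costs: (-5.0, -10.0)
  x^k = (12.0, 12.0), subgradient = b - a^T x = -81.0
  y^{k+1} = 3.0 + 0.2*-81.0 = -13.2
Dual objective at y_2 = -13.2: reduced costs (59.8, 54.8), box minimizer x = (0.0, 0.0)
g(y_2) = b*y + (c1 - a1*y)*x1 + (c2 - a2*y)*x2 = 15*(-13.2) + 59.8*0.0 + 54.8*0.0 = -198.0 + 0.0 + 0.0 = -198.0


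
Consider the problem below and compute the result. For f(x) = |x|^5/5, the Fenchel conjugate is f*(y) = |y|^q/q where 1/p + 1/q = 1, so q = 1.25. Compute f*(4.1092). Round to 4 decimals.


The conjugate exponent q satisfies 1/p + 1/q = 1.
p = 5, so q = 5/(5 - 1) = 1.25
|y|^q = 4.1092^1.25 = 5.8505
f*(4.1092) = 5.8505 / 1.25 = 4.6804


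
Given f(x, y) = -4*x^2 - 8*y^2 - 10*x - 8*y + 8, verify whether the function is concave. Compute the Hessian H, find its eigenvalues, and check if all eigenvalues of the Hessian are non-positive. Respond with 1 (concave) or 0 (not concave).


The Hessian of f(x,y) = -4*x^2 - 8*y^2 - 10*x - 8*y + 8 is:
H = [[-8, 0], [0, -16]]
Trace = -8 - 16 = -24
Determinant = -8*-16 - (0)^2 = 128
Discriminant = (-24)^2 - 4*128 = 64.0
Eigenvalues: lambda_1 = -16.0, lambda_2 = -8.0
The function is concave.

1


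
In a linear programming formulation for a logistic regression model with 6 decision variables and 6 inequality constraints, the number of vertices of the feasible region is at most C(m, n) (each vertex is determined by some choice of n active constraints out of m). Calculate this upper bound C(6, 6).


Each vertex corresponds to some choice of n active constraints out of m, so the number of vertices is at most C(m, n) = m! / (n!(m-n)!).
m = 6, n = 6
Numerator: 6 * 5 * 4 * 3 * 2 * 1
Denominator: 6! = 720
C(6, 6) = 1


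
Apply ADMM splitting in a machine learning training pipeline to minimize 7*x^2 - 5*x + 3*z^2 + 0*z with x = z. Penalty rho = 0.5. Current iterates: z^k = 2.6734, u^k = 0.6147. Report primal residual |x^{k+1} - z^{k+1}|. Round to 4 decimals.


ADMM iteration with rho = 0.5, z^k = 2.6734, u^k = 0.6147
Step 1: x-update.
Minimize 7*x^2 - 5*x + (0.5/2)*(x - 2.6734 + 0.6147)^2
FOC: (2*7 + 0.5)*x = 5 + 0.5*(2.6734 - 0.6147)
x^{k+1} = 0.4158
Step 2: z-update.
Minimize 3*z^2 + 0*z + (0.5/2)*(0.4158 - z + 0.6147)^2
FOC: (2*3 + 0.5)*z = 0 + 0.5*(0.4158 + 0.6147)
z^{k+1} = 0.0793
Step 3: u-update.
u^{k+1} = 0.6147 + 0.4158 - 0.0793 = 0.9512
Step 4: Primal residual = |0.4158 - 0.0793| = 0.3365


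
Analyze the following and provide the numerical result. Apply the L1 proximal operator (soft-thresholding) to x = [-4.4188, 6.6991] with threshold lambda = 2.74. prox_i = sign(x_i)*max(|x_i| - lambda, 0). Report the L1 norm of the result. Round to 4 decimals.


Soft-thresholding with lambda = 2.74:
prox(-4.4188) = sign(-4.4188)*max(|-4.4188| - 2.74, 0) = -1.6788
prox(6.6991) = sign(6.6991)*max(|6.6991| - 2.74, 0) = 3.9591
prox(x) = [-1.6788, 3.9591]
||prox(x)||_1 = 1.6788 + 3.9591 = 5.6379


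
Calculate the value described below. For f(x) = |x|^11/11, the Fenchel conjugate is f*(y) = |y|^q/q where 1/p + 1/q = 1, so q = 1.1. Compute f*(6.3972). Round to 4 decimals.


The conjugate exponent q satisfies 1/p + 1/q = 1.
p = 11, so q = 11/(11 - 1) = 1.1
|y|^q = 6.3972^1.1 = 7.7017
f*(6.3972) = 7.7017 / 1.1 = 7.0016


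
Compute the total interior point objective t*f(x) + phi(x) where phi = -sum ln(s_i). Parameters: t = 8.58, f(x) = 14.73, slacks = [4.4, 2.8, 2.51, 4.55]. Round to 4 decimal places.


Step 1: Compute log-barrier.
ln values: [1.4816, 1.0296, 0.9203, 1.5151]
phi = -(1.4816 + 1.0296 + 0.9203 + 1.5151) = -4.9466
Step 2: Compute augmented objective.
t*f(x) = 8.58*14.73 = 126.3834
Total = 126.3834 - 4.9466 = 121.4368


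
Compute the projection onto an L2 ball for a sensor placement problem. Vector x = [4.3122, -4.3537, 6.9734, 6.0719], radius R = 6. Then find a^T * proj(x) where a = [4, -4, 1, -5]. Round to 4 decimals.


Step 1: Compute ||x|| (intermediates to 6 decimals).
||x|| = sqrt(4.3122^2 + (-4.3537)^2 + 6.9734^2 + 6.0719^2) = 11.092612
Step 2: Project.
Since ||x|| > R, scale = R/||x|| = 6/11.092612 = 0.540901, proj(x) = scale * x
proj(x) = [2.332473, -2.354921, 3.771919, 3.284297]
Step 3: Dot product.
a^T * proj(x) = 4*2.332473 - 4*(-2.354921) + 1*3.771919 - 5*3.284297 = 6.1


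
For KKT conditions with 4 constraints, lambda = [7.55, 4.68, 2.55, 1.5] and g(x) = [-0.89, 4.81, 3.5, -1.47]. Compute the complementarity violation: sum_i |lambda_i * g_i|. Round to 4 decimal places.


KKT complementary slackness check:
lambda_1 * g_1 = 7.55 * -0.89 = -6.7195
lambda_2 * g_2 = 4.68 * 4.81 = 22.5108
lambda_3 * g_3 = 2.55 * 3.5 = 8.925
lambda_4 * g_4 = 1.5 * -1.47 = -2.205
Total violation = 6.7195 + 22.5108 + 8.925 + 2.205 = 40.3603


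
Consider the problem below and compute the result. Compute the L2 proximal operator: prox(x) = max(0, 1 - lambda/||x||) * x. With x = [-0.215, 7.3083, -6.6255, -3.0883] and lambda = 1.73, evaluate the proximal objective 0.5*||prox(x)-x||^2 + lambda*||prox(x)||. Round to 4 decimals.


Step 1: Compute ||x||.
||x|| = 10.3389
Step 2: Compute scaling factor.
scale = max(0, 1 - 1.73/10.3389) = 0.8327
Step 3: prox(x) = [-0.179, 6.0854, -5.5169, -2.5715]
||prox(x)|| = 8.6089
Step 4: Proximal objective.
0.5*||prox-x||^2 = 1.4965
lambda*||prox|| = 14.8934
Total = 16.3898


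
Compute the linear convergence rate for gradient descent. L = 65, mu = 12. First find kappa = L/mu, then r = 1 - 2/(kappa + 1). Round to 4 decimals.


Step 1: Compute the condition number.
kappa = L/mu = 65/12 = 5.4167
Step 2: Compute the convergence rate.
r = 1 - 2/(kappa + 1) = 1 - 2*mu/(L + mu) = (L - mu)/(L + mu) = 53/77 = 0.6883


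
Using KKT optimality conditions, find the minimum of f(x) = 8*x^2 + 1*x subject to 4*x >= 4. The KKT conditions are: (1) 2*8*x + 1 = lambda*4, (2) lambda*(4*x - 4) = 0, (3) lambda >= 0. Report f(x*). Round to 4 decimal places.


Step 1: Try lambda = 0 (constraint inactive).
x_unc = -1/(2*8) = -0.0625
Check: 4*-0.0625 = -0.25 < 4 -- violated!
Step 2: Constraint must be active: 4*x = 4
x* = 4/4 = 1.0
lambda = (2*8*1.0 + 1)/4 = 4.25
Step 3: Compute optimal value.
f(x*) = 8*1.0^2 + 1*1.0 = 9.0


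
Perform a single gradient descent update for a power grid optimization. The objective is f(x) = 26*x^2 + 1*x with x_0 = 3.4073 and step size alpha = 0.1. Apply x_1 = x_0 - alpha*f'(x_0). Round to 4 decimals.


We compute the gradient at x_0 and apply the update.
f'(x) = 52*x + 1
f'(3.4073) = 52*3.4073 + 1 = 178.1796
x_1 = 3.4073 - 0.1*178.1796 = -14.4107


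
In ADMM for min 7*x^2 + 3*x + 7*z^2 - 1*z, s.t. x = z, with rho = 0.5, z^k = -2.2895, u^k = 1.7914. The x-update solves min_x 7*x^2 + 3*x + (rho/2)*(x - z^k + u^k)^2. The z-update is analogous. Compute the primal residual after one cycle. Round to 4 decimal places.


ADMM iteration with rho = 0.5, z^k = -2.2895, u^k = 1.7914
Step 1: x-update.
Minimize 7*x^2 + 3*x + (0.5/2)*(x + 2.2895 + 1.7914)^2
FOC: (2*7 + 0.5)*x = -3 + 0.5*(-2.2895 - 1.7914)
x^{k+1} = -0.3476
Step 2: z-update.
Minimize 7*z^2 - 1*z + (0.5/2)*(-0.3476 - z + 1.7914)^2
FOC: (2*7 + 0.5)*z = 1 + 0.5*(-0.3476 + 1.7914)
z^{k+1} = 0.1188
Step 3: u-update.
u^{k+1} = 1.7914 - 0.3476 - 0.1188 = 1.325
Step 4: Primal residual = |-0.3476 - 0.1188| = 0.4664


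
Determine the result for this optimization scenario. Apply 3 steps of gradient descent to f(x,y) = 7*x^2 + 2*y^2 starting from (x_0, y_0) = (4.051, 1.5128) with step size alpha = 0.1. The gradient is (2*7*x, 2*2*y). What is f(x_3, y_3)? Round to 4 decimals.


Gradient descent on f(x,y) = 7*x^2 + 2*y^2.
Starting point: (4.051, 1.5128), alpha = 0.1
Step 1: grad_x = 2*7*4.051 = 56.714, grad_y = 2*2*1.5128 = 6.0512
  x_1 = 4.051 - 0.1*56.714 = -1.6204
  y_1 = 1.5128 - 0.1*6.0512 = 0.9077
Step 2: grad_x = 2*7*-1.6204 = -22.6856, grad_y = 2*2*0.9077 = 3.6307
  x_2 = -1.6204 - 0.1*-22.6856 = 0.6482
  y_2 = 0.9077 - 0.1*3.6307 = 0.5446
Step 3: grad_x = 2*7*0.6482 = 9.0742, grad_y = 2*2*0.5446 = 2.1784
  x_3 = 0.6482 - 0.1*9.0742 = -0.2593
  y_3 = 0.5446 - 0.1*2.1784 = 0.3268
f(-0.2593, 0.3268) = 7*(-0.2593)^2 + 2*0.3268^2 = 0.6841


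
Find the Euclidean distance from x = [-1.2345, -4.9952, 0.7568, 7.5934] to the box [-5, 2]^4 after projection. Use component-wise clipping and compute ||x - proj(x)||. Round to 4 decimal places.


Project each component onto [-5, 2].
clip(-1.2345) = -1.2345, clip(-4.9952) = -4.9952, clip(0.7568) = 0.7568, clip(7.5934) = 2.0
Projection = [-1.2345, -4.9952, 0.7568, 2.0]
Squared diffs: [0.0, 0.0, 0.0, 31.2861]
Distance = sqrt(31.2861) = 5.5934


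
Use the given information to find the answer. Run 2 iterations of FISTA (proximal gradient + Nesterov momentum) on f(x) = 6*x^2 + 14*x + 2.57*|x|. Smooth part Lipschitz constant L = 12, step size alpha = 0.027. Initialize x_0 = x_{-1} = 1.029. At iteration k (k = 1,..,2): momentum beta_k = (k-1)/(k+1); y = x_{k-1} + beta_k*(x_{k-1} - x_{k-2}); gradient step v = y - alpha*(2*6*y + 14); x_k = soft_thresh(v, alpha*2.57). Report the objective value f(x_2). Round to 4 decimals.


FISTA on f(x) = 6*x^2 + 14*x + 2.57*|x|
L = 12, alpha = 0.027
Iteration 1: beta = 0.0, y = 1.029 + 0.0*(1.029 - 1.029) = 1.029
  grad(y) = 26.348, v = y - alpha*grad = 0.3176
  prox(v) = soft_thresh(0.3176, 0.0694) = 0.2482
Iteration 2: beta = 0.3333, y = 0.2482 + 0.3333*(0.2482 - 1.029) = -0.012
  grad(y) = 13.8554, v = y - alpha*grad = -0.3861
  prox(v) = soft_thresh(-0.3861, 0.0694) = -0.3168
f(x_2) = 6*(-0.3168)^2 + 14*(-0.3168) + 2.57*|-0.3168| = -3.0185


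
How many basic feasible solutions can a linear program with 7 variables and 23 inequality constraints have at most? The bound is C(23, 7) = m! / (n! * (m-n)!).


Each vertex corresponds to some choice of n active constraints out of m, so the number of vertices is at most C(m, n) = m! / (n!(m-n)!).
m = 23, n = 7
Numerator: 23 * 22 * 21 * 20 * 19 * 18 * 17
Denominator: 7! = 5040
C(23, 7) = 245157


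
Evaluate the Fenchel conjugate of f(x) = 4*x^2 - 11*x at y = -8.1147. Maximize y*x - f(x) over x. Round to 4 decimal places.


f*(y) = sup_x {y*x - a*x^2 - b*x} = sup_x {(y-b)*x - a*x^2}
FOC: (y - b) - 2a*x = 0 => x* = (y - b)/(2a)
x* = (-8.1147 + 11)/(2*4) = 0.3607
f*(-8.1147) = (y-b)^2/(4a) = (-8.1147 + 11)^2/(4*4)
= 8.325/16 = 0.5203


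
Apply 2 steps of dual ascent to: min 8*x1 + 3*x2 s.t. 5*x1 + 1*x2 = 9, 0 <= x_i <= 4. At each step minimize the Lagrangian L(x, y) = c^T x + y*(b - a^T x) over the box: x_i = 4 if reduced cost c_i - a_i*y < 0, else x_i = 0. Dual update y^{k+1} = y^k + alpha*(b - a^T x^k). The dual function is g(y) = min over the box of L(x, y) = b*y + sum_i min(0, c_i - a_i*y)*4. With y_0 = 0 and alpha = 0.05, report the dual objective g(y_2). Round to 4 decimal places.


Dual ascent for LP: min 8*x1 + 3*x2, 5*x1 + 1*x2 = 9, 0 <= x_i <= 4
Step 1: y^k = 0.0, reduced costs: (8.0, 3.0)
  x^k = (0.0, 0.0), subgradient = b - a^T x = 9.0
  y^{k+1} = 0.0 + 0.05*9.0 = 0.45
Step 2: y^k = 0.45, reduced costs: (5.75, 2.55)
  x^k = (0.0, 0.0), subgradient = b - a^T x = 9.0
  y^{k+1} = 0.45 + 0.05*9.0 = 0.9
Dual objective at y_2 = 0.9: reduced costs (3.5, 2.1), box minimizer x = (0.0, 0.0)
g(y_2) = b*y + (c1 - a1*y)*x1 + (c2 - a2*y)*x2 = 9*0.9 + 3.5*0.0 + 2.1*0.0 = 8.1 + 0.0 + 0.0 = 8.1


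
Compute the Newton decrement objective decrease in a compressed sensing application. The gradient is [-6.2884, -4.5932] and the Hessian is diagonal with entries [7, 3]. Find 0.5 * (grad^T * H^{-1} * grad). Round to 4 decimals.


Step 1: H is diagonal, so H^(-1) * g = [-0.8983, -1.5311].
Step 2: g^T H^(-1) g = sum_i g_i^2 / H_ii
  = (-6.2884)^2/7 + (-4.5932)^2/3
  = 5.6491 + 7.0325 = 12.6816
Step 3: Objective decrease = 0.5 * g^T H^(-1) g = 6.3408


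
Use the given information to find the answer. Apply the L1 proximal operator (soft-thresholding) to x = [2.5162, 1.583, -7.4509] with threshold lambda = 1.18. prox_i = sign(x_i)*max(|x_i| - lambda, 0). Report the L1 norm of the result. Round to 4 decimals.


Soft-thresholding with lambda = 1.18:
prox(2.5162) = sign(2.5162)*max(|2.5162| - 1.18, 0) = 1.3362
prox(1.583) = sign(1.583)*max(|1.583| - 1.18, 0) = 0.403
prox(-7.4509) = sign(-7.4509)*max(|-7.4509| - 1.18, 0) = -6.2709
prox(x) = [1.3362, 0.403, -6.2709]
||prox(x)||_1 = 1.3362 + 0.403 + 6.2709 = 8.0101


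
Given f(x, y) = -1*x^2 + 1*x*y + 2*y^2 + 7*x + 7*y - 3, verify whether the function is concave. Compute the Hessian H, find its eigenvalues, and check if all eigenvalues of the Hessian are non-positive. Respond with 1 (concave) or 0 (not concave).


The Hessian of f(x,y) = -1*x^2 + 1*x*y + 2*y^2 + 7*x + 7*y - 3 is:
H = [[-2, 1], [1, 4]]
Trace = -2 + 4 = 2
Determinant = -2*4 - (1)^2 = -9
Discriminant = (2)^2 - 4*-9 = 40.0
Eigenvalues: lambda_1 = -2.1623, lambda_2 = 4.1623
The function is not concave.

0


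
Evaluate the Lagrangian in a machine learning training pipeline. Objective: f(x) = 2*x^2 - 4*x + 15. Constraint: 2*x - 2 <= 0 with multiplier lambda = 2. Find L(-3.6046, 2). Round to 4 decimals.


Step 1: Evaluate f(x).
f(-3.6046) = 2*(-3.6046)^2 - 4*(-3.6046) + 15 = 55.4047
Step 2: Evaluate g(x).
g(-3.6046) = 2*-3.6046 - 2 = -9.2092
Step 3: Compute Lagrangian.
L = 55.4047 + 2*-9.2092 = 36.9863


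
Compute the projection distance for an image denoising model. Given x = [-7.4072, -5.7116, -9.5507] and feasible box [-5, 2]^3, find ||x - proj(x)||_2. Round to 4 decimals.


Project each component onto [-5, 2].
clip(-7.4072) = -5.0, clip(-5.7116) = -5.0, clip(-9.5507) = -5.0
Projection = [-5.0, -5.0, -5.0]
Squared diffs: [5.7946, 0.5064, 20.7089]
Distance = sqrt(27.0099) = 5.1971


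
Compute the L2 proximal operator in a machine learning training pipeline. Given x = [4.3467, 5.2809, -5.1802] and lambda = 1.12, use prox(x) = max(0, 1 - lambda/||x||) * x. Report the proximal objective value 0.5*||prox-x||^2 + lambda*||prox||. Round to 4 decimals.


Step 1: Compute ||x||.
||x|| = 8.58
Step 2: Compute scaling factor.
scale = max(0, 1 - 1.12/8.58) = 0.8695
Step 3: prox(x) = [3.7793, 4.5916, -4.504]
||prox(x)|| = 7.46
Step 4: Proximal objective.
0.5*||prox-x||^2 = 0.6272
lambda*||prox|| = 8.3552
Total = 8.9824


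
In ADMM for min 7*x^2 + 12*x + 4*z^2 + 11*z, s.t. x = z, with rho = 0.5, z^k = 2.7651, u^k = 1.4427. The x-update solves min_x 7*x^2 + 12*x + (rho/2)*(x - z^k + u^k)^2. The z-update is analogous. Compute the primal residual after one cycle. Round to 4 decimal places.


ADMM iteration with rho = 0.5, z^k = 2.7651, u^k = 1.4427
Step 1: x-update.
Minimize 7*x^2 + 12*x + (0.5/2)*(x - 2.7651 + 1.4427)^2
FOC: (2*7 + 0.5)*x = -12 + 0.5*(2.7651 - 1.4427)
x^{k+1} = -0.782
Step 2: z-update.
Minimize 4*z^2 + 11*z + (0.5/2)*(-0.782 - z + 1.4427)^2
FOC: (2*4 + 0.5)*z = -11 + 0.5*(-0.782 + 1.4427)
z^{k+1} = -1.2553
Step 3: u-update.
u^{k+1} = 1.4427 - 0.782 + 1.2553 = 1.916
Step 4: Primal residual = |-0.782 + 1.2553| = 0.4733


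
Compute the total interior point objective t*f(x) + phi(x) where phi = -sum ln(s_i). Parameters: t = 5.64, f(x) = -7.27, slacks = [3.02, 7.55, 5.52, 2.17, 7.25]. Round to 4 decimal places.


Step 1: Compute log-barrier.
ln values: [1.1053, 2.0215, 1.7084, 0.7747, 1.981]
phi = -(1.1053 + 2.0215 + 1.7084 + 0.7747 + 1.981) = -7.5909
Step 2: Compute augmented objective.
t*f(x) = 5.64*-7.27 = -41.0028
Total = -41.0028 - 7.5909 = -48.5937


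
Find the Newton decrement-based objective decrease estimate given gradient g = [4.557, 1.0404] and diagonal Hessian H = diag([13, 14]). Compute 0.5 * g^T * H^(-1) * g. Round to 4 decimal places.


Step 1: H is diagonal, so H^(-1) * g = [0.3505, 0.0743].
Step 2: g^T H^(-1) g = sum_i g_i^2 / H_ii
  = (4.557)^2/13 + (1.0404)^2/14
  = 1.5974 + 0.0773 = 1.6747
Step 3: Objective decrease = 0.5 * g^T H^(-1) g = 0.8374


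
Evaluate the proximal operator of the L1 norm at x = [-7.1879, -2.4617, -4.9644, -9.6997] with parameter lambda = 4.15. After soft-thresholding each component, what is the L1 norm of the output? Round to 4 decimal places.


Soft-thresholding with lambda = 4.15:
prox(-7.1879) = sign(-7.1879)*max(|-7.1879| - 4.15, 0) = -3.0379
prox(-2.4617) = sign(-2.4617)*max(|-2.4617| - 4.15, 0) = 0.0
prox(-4.9644) = sign(-4.9644)*max(|-4.9644| - 4.15, 0) = -0.8144
prox(-9.6997) = sign(-9.6997)*max(|-9.6997| - 4.15, 0) = -5.5497
prox(x) = [-3.0379, 0.0, -0.8144, -5.5497]
||prox(x)||_1 = 3.0379 + 0.0 + 0.8144 + 5.5497 = 9.402


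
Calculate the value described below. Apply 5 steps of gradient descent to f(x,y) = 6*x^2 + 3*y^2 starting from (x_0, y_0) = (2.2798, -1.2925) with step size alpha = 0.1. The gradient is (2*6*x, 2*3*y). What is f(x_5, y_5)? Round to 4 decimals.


Gradient descent on f(x,y) = 6*x^2 + 3*y^2.
Starting point: (2.2798, -1.2925), alpha = 0.1
Step 1: grad_x = 2*6*2.2798 = 27.3576, grad_y = 2*3*-1.2925 = -7.755
  x_1 = 2.2798 - 0.1*27.3576 = -0.456
  y_1 = -1.2925 - 0.1*-7.755 = -0.517
Step 2: grad_x = 2*6*-0.456 = -5.4715, grad_y = 2*3*-0.517 = -3.102
  x_2 = -0.456 - 0.1*-5.4715 = 0.0912
  y_2 = -0.517 - 0.1*-3.102 = -0.2068
Step 3: grad_x = 2*6*0.0912 = 1.0943, grad_y = 2*3*-0.2068 = -1.2408
  x_3 = 0.0912 - 0.1*1.0943 = -0.0182
  y_3 = -0.2068 - 0.1*-1.2408 = -0.0827
Step 4: grad_x = 2*6*-0.0182 = -0.2189, grad_y = 2*3*-0.0827 = -0.4963
  x_4 = -0.0182 - 0.1*-0.2189 = 0.0036
  y_4 = -0.0827 - 0.1*-0.4963 = -0.0331
Step 5: grad_x = 2*6*0.0036 = 0.0438, grad_y = 2*3*-0.0331 = -0.1985
  x_5 = 0.0036 - 0.1*0.0438 = -0.0007
  y_5 = -0.0331 - 0.1*-0.1985 = -0.0132
f(-0.0007, -0.0132) = 6*(-0.0007)^2 + 3*(-0.0132)^2 = 0.0005


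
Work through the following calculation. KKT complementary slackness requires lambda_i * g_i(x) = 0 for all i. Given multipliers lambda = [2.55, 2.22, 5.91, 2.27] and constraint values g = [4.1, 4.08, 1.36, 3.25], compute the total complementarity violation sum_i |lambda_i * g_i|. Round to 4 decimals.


KKT complementary slackness check:
lambda_1 * g_1 = 2.55 * 4.1 = 10.455
lambda_2 * g_2 = 2.22 * 4.08 = 9.0576
lambda_3 * g_3 = 5.91 * 1.36 = 8.0376
lambda_4 * g_4 = 2.27 * 3.25 = 7.3775
Total violation = 10.455 + 9.0576 + 8.0376 + 7.3775 = 34.9277
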